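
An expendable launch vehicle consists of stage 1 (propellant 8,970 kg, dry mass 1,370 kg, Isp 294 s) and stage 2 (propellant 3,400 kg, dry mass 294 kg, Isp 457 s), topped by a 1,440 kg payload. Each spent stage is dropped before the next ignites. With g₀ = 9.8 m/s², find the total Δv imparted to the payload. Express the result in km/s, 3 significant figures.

Ignition mass of stage 1 = 8,970+1,370 + 3,400+294 + 1,440 = 15,474 kg.
Stage 1: m₀ = 15,474 kg, m_f = 15,474 − 8,970 = 6,504 kg; Δv = 294×9.8×ln(2.379) = 2881.2×0.8667 ≈ 2497 m/s.
Stage 2: m₀ = 5,134 kg, m_f = 5,134 − 3,400 = 1,734 kg; Δv = 457×9.8×ln(2.961) = 4478.6×1.0855 ≈ 4861 m/s.
Total Δv = 2497 + 4861 = 7358 m/s.

Δv ≈ 7.36 km/s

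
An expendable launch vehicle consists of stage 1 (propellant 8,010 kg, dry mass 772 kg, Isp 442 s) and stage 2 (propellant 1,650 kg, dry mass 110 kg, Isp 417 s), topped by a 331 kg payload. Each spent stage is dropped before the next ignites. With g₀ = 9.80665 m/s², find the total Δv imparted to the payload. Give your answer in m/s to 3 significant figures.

Δv ≈ 12100 m/s

Ignition mass of stage 1 = 8,010+772 + 1,650+110 + 331 = 10,873 kg.
Stage 1: m₀ = 10,873 kg, m_f = 10,873 − 8,010 = 2,863 kg; Δv = 442×9.80665×ln(3.798) = 4334.5×1.3344 ≈ 5784 m/s.
Stage 2: m₀ = 2,091 kg, m_f = 2,091 − 1,650 = 441 kg; Δv = 417×9.80665×ln(4.741) = 4089.4×1.5564 ≈ 6365 m/s.
Total Δv = 5784 + 6365 = 12149 m/s.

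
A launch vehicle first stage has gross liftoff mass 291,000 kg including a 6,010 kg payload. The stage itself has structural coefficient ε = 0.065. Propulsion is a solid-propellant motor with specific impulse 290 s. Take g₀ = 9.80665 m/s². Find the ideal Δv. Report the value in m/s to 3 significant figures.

Δv ≈ 7030 m/s

Stage wet mass = m₀ − payload = 291,000 − 6,010 = 284,990 kg.
Stage dry mass = ε × stage wet mass = 0.065 × 284,990 = 18,524.4 kg.
Burnout mass m_f = stage dry + payload = 18,524.4 + 6,010 = 24,534.4 kg.
v_e = Isp · g₀ = 290 × 9.80665 = 2843.9 m/s.
By the Tsiolkovsky rocket equation, Δv = v_e · ln(291,000/24,534.4) = 2843.9 × ln(11.86) = 2843.9 × 2.4732 ≈ 7034 m/s.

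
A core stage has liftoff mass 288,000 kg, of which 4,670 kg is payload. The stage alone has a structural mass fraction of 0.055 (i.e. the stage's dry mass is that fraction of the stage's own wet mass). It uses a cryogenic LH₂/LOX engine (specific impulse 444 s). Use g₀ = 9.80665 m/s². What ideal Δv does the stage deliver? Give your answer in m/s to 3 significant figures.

Stage wet mass = m₀ − payload = 288,000 − 4,670 = 283,330 kg.
Stage dry mass = ε × stage wet mass = 0.055 × 283,330 = 15,583.2 kg.
Burnout mass m_f = stage dry + payload = 15,583.2 + 4,670 = 20,253.2 kg.
v_e = Isp · g₀ = 444 × 9.80665 = 4354.2 m/s.
Δv = v_e · ln(288,000/20,253.2) = 4354.2 × ln(14.22) = 4354.2 × 2.6546 ≈ 11559 m/s.

Δv ≈ 11600 m/s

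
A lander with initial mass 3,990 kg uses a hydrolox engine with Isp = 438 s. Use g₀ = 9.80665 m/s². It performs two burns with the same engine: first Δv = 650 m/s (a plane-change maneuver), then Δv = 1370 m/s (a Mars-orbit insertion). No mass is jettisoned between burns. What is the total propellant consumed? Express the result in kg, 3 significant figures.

total propellant consumed ≈ 1500 kg

v_e = Isp · g₀ = 438 × 9.80665 = 4295.3 m/s.
After the first burn: m = 3990 × exp(−650/4295.3) = 3990 × 0.85957 = 3,429.68 kg.
After the second burn: m = 3,429.68 × exp(−1370/4295.3) = 3,429.68 × 0.72691 = 2,493.07 kg.
Total propellant = m₀ − m_final = 3990 − 2,493.07 = 1,496.93 kg.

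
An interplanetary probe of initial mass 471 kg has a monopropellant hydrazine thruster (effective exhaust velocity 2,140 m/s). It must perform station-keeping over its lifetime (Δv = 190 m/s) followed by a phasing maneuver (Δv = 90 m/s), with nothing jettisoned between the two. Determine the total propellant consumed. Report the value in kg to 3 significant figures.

After the first burn: m = 471 × exp(−190/2140.0) = 471 × 0.91504 = 430.984 kg.
After the second burn: m = 430.984 × exp(−90/2140.0) = 430.984 × 0.95882 = 413.236 kg.
Total propellant = m₀ − m_final = 471 − 413.236 = 57.764 kg.

total propellant consumed ≈ 57.8 kg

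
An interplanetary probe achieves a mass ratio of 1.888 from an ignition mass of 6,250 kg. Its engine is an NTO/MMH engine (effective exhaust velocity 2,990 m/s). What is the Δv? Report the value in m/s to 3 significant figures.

Δv ≈ 1900 m/s

From the ideal rocket equation, Δv = v_e · ln(1.888) = 2990.0 × 0.6355 ≈ 1900.2 m/s.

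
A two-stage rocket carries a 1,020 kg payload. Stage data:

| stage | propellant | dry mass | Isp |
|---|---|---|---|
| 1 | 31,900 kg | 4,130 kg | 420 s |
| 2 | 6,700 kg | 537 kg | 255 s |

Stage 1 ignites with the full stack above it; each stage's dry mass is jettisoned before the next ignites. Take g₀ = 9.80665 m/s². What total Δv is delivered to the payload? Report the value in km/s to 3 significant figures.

Ignition mass of stage 1 = 31,900+4,130 + 6,700+537 + 1,020 = 44,287 kg.
Stage 1: m₀ = 44,287 kg, m_f = 44,287 − 31,900 = 12,387 kg; Δv = 420×9.80665×ln(3.575) = 4118.8×1.2740 ≈ 5248 m/s.
Stage 2: m₀ = 8,257 kg, m_f = 8,257 − 6,700 = 1,557 kg; Δv = 255×9.80665×ln(5.303) = 2500.7×1.6683 ≈ 4172 m/s.
Total Δv = 5248 + 4172 = 9420 m/s.

Δv ≈ 9.42 km/s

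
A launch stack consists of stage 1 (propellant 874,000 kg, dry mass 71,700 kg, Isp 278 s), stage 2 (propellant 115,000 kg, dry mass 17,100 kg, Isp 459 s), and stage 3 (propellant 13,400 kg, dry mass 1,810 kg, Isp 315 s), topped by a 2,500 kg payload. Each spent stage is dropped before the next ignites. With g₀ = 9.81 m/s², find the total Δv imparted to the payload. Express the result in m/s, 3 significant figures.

Δv ≈ 15300 m/s

Ignition mass of stage 1 = 874,000+71,700 + 115,000+17,100 + 13,400+1,810 + 2,500 = 1,095,510 kg.
Stage 1: m₀ = 1,095,510 kg, m_f = 1,095,510 − 874,000 = 221,510 kg; Δv = 278×9.81×ln(4.946) = 2727.2×1.5985 ≈ 4359 m/s.
Stage 2: m₀ = 149,810 kg, m_f = 149,810 − 115,000 = 34,810 kg; Δv = 459×9.81×ln(4.304) = 4502.8×1.4595 ≈ 6572 m/s.
Stage 3: m₀ = 17,710 kg, m_f = 17,710 − 13,400 = 4,310 kg; Δv = 315×9.81×ln(4.109) = 3090.2×1.4132 ≈ 4367 m/s.
Total Δv = 4359 + 6572 + 4367 = 15298 m/s.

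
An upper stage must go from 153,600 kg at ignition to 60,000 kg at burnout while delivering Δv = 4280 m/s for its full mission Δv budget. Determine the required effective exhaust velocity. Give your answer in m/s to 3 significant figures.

ln(m₀/m_f) = ln(153600/60000) = ln(2.56) = 0.9400.
Using Δv = v_e ln(m₀/m_f): v_e = Δv / ln(m₀/m_f) = 4280 / 0.9400 = 4553.2 m/s.

v_e ≈ 4550 m/s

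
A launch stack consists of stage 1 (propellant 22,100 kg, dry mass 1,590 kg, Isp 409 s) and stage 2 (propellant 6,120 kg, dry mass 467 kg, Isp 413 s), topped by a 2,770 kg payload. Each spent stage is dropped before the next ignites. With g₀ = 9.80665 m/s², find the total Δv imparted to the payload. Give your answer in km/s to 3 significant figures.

Δv ≈ 8.73 km/s

Ignition mass of stage 1 = 22,100+1,590 + 6,120+467 + 2,770 = 33,047 kg.
Stage 1: m₀ = 33,047 kg, m_f = 33,047 − 22,100 = 10,947 kg; Δv = 409×9.80665×ln(3.019) = 4010.9×1.1049 ≈ 4432 m/s.
Stage 2: m₀ = 9,357 kg, m_f = 9,357 − 6,120 = 3,237 kg; Δv = 413×9.80665×ln(2.891) = 4050.1×1.0615 ≈ 4299 m/s.
Total Δv = 4432 + 4299 = 8731 m/s.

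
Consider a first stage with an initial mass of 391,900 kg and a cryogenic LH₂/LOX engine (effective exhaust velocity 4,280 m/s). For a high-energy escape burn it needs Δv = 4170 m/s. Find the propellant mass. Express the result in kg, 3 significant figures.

By the Tsiolkovsky rocket equation, m₀/m_f = exp(Δv / v_e) = exp(4170 / 4280.0) = exp(0.9743) = 2.6493.
m_f = 391,900 / 2.6493 = 147,926 kg, so propellant = m₀ − m_f = 391,900 − 147,926 = 243,974 kg.

propellant mass ≈ 244000 kg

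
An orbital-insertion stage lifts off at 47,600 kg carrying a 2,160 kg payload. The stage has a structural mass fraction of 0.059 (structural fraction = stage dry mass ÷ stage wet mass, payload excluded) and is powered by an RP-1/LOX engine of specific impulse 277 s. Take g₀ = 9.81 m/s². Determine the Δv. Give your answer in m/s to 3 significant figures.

Δv ≈ 6210 m/s

Stage wet mass = m₀ − payload = 47,600 − 2,160 = 45,440 kg.
Stage dry mass = ε × stage wet mass = 0.059 × 45,440 = 2,680.96 kg.
Burnout mass m_f = stage dry + payload = 2,680.96 + 2,160 = 4,840.96 kg.
v_e = Isp · g₀ = 277 × 9.81 = 2717.4 m/s.
By the Tsiolkovsky rocket equation, Δv = v_e · ln(47,600/4,840.96) = 2717.4 × ln(9.833) = 2717.4 × 2.2857 ≈ 6211 m/s.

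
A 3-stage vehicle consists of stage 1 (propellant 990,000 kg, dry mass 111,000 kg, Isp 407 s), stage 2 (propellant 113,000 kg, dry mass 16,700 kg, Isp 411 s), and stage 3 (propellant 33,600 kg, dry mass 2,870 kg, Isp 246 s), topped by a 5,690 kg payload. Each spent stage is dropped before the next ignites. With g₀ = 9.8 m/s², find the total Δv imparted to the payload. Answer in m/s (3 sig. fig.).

Ignition mass of stage 1 = 990,000+111,000 + 113,000+16,700 + 33,600+2,870 + 5,690 = 1,272,860 kg.
Stage 1: m₀ = 1,272,860 kg, m_f = 1,272,860 − 990,000 = 282,860 kg; Δv = 407×9.8×ln(4.5) = 3988.6×1.5041 ≈ 5999 m/s.
Stage 2: m₀ = 171,860 kg, m_f = 171,860 − 113,000 = 58,860 kg; Δv = 411×9.8×ln(2.92) = 4027.8×1.0715 ≈ 4316 m/s.
Stage 3: m₀ = 42,160 kg, m_f = 42,160 − 33,600 = 8,560 kg; Δv = 246×9.8×ln(4.925) = 2410.8×1.5944 ≈ 3844 m/s.
Total Δv = 5999 + 4316 + 3844 = 14159 m/s.

Δv ≈ 14200 m/s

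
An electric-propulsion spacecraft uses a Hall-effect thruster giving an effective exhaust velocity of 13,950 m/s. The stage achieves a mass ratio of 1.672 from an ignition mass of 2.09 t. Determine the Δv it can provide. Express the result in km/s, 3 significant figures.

Δv ≈ 7.17 km/s

Rocket equation: Δv = v_e · ln(1.672) = 13950.0 × 0.5140 ≈ 7170.6 m/s.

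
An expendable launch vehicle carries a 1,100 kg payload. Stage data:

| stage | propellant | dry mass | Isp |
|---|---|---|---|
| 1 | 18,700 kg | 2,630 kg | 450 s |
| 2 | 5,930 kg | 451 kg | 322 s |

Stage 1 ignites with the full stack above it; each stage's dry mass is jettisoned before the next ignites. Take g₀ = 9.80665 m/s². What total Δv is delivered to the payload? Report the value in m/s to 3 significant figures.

Δv ≈ 9590 m/s

Ignition mass of stage 1 = 18,700+2,630 + 5,930+451 + 1,100 = 28,811 kg.
Stage 1: m₀ = 28,811 kg, m_f = 28,811 − 18,700 = 10,111 kg; Δv = 450×9.80665×ln(2.849) = 4413.0×1.0471 ≈ 4621 m/s.
Stage 2: m₀ = 7,481 kg, m_f = 7,481 − 5,930 = 1,551 kg; Δv = 322×9.80665×ln(4.823) = 3157.7×1.5735 ≈ 4969 m/s.
Total Δv = 4621 + 4969 = 9590 m/s.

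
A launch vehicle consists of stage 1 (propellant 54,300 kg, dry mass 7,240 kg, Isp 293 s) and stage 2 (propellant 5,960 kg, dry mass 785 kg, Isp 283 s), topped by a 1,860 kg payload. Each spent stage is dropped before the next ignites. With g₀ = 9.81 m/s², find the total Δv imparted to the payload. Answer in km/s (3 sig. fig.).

Ignition mass of stage 1 = 54,300+7,240 + 5,960+785 + 1,860 = 70,145 kg.
Stage 1: m₀ = 70,145 kg, m_f = 70,145 − 54,300 = 15,845 kg; Δv = 293×9.81×ln(4.427) = 2874.3×1.4877 ≈ 4276 m/s.
Stage 2: m₀ = 8,605 kg, m_f = 8,605 − 5,960 = 2,645 kg; Δv = 283×9.81×ln(3.253) = 2776.2×1.1797 ≈ 3275 m/s.
Total Δv = 4276 + 3275 = 7551 m/s.

Δv ≈ 7.55 km/s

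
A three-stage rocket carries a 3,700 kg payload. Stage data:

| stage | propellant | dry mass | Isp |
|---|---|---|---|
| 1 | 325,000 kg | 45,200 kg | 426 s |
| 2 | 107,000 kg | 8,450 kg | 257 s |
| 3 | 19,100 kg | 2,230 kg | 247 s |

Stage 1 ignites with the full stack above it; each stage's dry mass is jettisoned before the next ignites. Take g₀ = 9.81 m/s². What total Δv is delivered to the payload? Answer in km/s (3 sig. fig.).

Ignition mass of stage 1 = 325,000+45,200 + 107,000+8,450 + 19,100+2,230 + 3,700 = 510,680 kg.
Stage 1: m₀ = 510,680 kg, m_f = 510,680 − 325,000 = 185,680 kg; Δv = 426×9.81×ln(2.75) = 4179.1×1.0117 ≈ 4228 m/s.
Stage 2: m₀ = 140,480 kg, m_f = 140,480 − 107,000 = 33,480 kg; Δv = 257×9.81×ln(4.196) = 2521.2×1.4341 ≈ 3616 m/s.
Stage 3: m₀ = 25,030 kg, m_f = 25,030 − 19,100 = 5,930 kg; Δv = 247×9.81×ln(4.221) = 2423.1×1.4401 ≈ 3489 m/s.
Total Δv = 4228 + 3616 + 3489 = 11333 m/s.

Δv ≈ 11.3 km/s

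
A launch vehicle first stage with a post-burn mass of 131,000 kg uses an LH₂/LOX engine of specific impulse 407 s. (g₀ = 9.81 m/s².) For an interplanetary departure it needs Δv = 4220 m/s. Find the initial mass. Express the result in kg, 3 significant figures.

v_e = Isp · g₀ = 407 × 9.81 = 3992.7 m/s.
Rocket equation: m₀/m_f = exp(Δv / v_e) = exp(4220 / 3992.7) = exp(1.0569) = 2.8775.
m₀ = m_f × 2.8775 = 131,000 × 2.8775 = 376,953 kg.

initial mass ≈ 377000 kg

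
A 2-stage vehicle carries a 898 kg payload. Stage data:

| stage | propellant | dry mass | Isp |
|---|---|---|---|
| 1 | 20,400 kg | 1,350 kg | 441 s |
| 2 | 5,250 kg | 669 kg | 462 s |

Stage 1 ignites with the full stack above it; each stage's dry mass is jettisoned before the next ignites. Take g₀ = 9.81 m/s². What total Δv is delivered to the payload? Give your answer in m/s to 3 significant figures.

Ignition mass of stage 1 = 20,400+1,350 + 5,250+669 + 898 = 28,567 kg.
Stage 1: m₀ = 28,567 kg, m_f = 28,567 − 20,400 = 8,167 kg; Δv = 441×9.81×ln(3.498) = 4326.2×1.2522 ≈ 5417 m/s.
Stage 2: m₀ = 6,817 kg, m_f = 6,817 − 5,250 = 1,567 kg; Δv = 462×9.81×ln(4.35) = 4532.2×1.4703 ≈ 6664 m/s.
Total Δv = 5417 + 6664 = 12081 m/s.

Δv ≈ 12100 m/s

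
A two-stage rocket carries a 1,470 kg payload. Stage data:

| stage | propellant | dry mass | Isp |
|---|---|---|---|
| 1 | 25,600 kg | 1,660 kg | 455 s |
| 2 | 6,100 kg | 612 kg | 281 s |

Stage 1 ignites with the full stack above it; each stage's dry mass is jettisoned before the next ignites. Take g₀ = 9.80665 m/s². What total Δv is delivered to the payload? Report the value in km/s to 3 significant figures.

Δv ≈ 9.49 km/s

Ignition mass of stage 1 = 25,600+1,660 + 6,100+612 + 1,470 = 35,442 kg.
Stage 1: m₀ = 35,442 kg, m_f = 35,442 − 25,600 = 9,842 kg; Δv = 455×9.80665×ln(3.601) = 4462.0×1.2812 ≈ 5717 m/s.
Stage 2: m₀ = 8,182 kg, m_f = 8,182 − 6,100 = 2,082 kg; Δv = 281×9.80665×ln(3.93) = 2755.7×1.3686 ≈ 3771 m/s.
Total Δv = 5717 + 3771 = 9488 m/s.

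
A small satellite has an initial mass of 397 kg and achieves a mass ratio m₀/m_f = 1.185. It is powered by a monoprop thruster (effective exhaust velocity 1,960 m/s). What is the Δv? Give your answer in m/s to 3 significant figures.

Using Δv = v_e ln(m₀/m_f): Δv = v_e · ln(1.185) = 1960.0 × 0.1697 ≈ 332.7 m/s.

Δv ≈ 333 m/s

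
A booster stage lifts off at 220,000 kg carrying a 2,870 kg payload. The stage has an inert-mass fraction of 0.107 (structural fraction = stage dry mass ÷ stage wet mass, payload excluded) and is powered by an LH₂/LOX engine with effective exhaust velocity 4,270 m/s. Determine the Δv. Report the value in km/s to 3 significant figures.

Δv ≈ 9.10 km/s

Stage wet mass = m₀ − payload = 220,000 − 2,870 = 217,130 kg.
Stage dry mass = ε × stage wet mass = 0.107 × 217,130 = 23,232.9 kg.
Burnout mass m_f = stage dry + payload = 23,232.9 + 2,870 = 26,102.9 kg.
Δv = v_e · ln(220,000/26,102.9) = 4270.0 × ln(8.428) = 4270.0 × 2.1316 ≈ 9102 m/s.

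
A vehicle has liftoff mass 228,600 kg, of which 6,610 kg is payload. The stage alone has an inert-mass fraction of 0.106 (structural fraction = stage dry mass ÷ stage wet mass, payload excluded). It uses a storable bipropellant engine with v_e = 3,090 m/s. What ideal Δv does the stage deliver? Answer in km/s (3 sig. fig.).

Δv ≈ 6.26 km/s

Stage wet mass = m₀ − payload = 228,600 − 6,610 = 221,990 kg.
Stage dry mass = ε × stage wet mass = 0.106 × 221,990 = 23,530.9 kg.
Burnout mass m_f = stage dry + payload = 23,530.9 + 6,610 = 30,140.9 kg.
By the Tsiolkovsky rocket equation, Δv = v_e · ln(228,600/30,140.9) = 3090.0 × ln(7.584) = 3090.0 × 2.0261 ≈ 6261 m/s.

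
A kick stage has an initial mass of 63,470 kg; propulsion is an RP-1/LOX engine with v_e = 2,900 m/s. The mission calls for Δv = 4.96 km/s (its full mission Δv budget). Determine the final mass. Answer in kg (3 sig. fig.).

Using Δv = v_e ln(m₀/m_f): m₀/m_f = exp(Δv / v_e) = exp(4960 / 2900.0) = exp(1.7103) = 5.5309.
m_f = m₀ / 5.5309 = 63,470 / 5.5309 = 11,475.5 kg.

final mass ≈ 11500 kg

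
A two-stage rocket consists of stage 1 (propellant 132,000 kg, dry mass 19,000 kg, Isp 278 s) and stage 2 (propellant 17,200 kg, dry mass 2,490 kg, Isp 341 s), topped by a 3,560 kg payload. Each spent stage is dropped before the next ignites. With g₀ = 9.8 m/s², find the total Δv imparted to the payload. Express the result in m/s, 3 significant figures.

Ignition mass of stage 1 = 132,000+19,000 + 17,200+2,490 + 3,560 = 174,250 kg.
Stage 1: m₀ = 174,250 kg, m_f = 174,250 − 132,000 = 42,250 kg; Δv = 278×9.8×ln(4.124) = 2724.4×1.4169 ≈ 3860 m/s.
Stage 2: m₀ = 23,250 kg, m_f = 23,250 − 17,200 = 6,050 kg; Δv = 341×9.8×ln(3.843) = 3341.8×1.3462 ≈ 4499 m/s.
Total Δv = 3860 + 4499 = 8359 m/s.

Δv ≈ 8360 m/s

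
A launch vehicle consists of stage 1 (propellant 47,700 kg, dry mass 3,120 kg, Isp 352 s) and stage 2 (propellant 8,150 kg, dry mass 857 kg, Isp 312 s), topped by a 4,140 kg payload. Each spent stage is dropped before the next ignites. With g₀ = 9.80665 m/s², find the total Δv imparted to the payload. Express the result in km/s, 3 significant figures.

Δv ≈ 7.69 km/s

Ignition mass of stage 1 = 47,700+3,120 + 8,150+857 + 4,140 = 63,967 kg.
Stage 1: m₀ = 63,967 kg, m_f = 63,967 − 47,700 = 16,267 kg; Δv = 352×9.80665×ln(3.932) = 3451.9×1.3692 ≈ 4726 m/s.
Stage 2: m₀ = 13,147 kg, m_f = 13,147 − 8,150 = 4,997 kg; Δv = 312×9.80665×ln(2.631) = 3059.7×0.9674 ≈ 2960 m/s.
Total Δv = 4726 + 2960 = 7686 m/s.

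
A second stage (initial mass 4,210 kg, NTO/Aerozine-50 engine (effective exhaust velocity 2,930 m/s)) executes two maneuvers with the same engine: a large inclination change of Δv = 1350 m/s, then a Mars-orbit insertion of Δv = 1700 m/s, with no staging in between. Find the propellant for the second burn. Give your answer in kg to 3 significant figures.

After the first burn: m = 4210 × exp(−1350/2930.0) = 4210 × 0.63081 = 2,655.71 kg.
After the second burn: m = 2,655.71 × exp(−1700/2930.0) = 2,655.71 × 0.55978 = 1,486.61 kg.
Second-burn propellant = 2,655.71 − 1,486.61 = 1,169.1 kg.

propellant for the second burn ≈ 1170 kg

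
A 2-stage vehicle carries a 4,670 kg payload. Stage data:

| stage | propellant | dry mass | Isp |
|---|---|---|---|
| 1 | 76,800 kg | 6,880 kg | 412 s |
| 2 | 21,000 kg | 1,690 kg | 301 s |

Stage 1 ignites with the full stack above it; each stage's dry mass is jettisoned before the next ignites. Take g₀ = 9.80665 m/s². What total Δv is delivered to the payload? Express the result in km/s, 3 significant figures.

Δv ≈ 9.06 km/s

Ignition mass of stage 1 = 76,800+6,880 + 21,000+1,690 + 4,670 = 111,040 kg.
Stage 1: m₀ = 111,040 kg, m_f = 111,040 − 76,800 = 34,240 kg; Δv = 412×9.80665×ln(3.243) = 4040.3×1.1765 ≈ 4753 m/s.
Stage 2: m₀ = 27,360 kg, m_f = 27,360 − 21,000 = 6,360 kg; Δv = 301×9.80665×ln(4.302) = 2951.8×1.4591 ≈ 4307 m/s.
Total Δv = 4753 + 4307 = 9060 m/s.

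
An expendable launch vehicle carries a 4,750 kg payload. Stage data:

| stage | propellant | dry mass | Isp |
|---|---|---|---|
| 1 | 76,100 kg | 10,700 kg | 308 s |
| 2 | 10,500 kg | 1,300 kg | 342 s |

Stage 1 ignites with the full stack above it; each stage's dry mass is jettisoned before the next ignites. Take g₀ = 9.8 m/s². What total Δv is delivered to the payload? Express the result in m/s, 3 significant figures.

Ignition mass of stage 1 = 76,100+10,700 + 10,500+1,300 + 4,750 = 103,350 kg.
Stage 1: m₀ = 103,350 kg, m_f = 103,350 − 76,100 = 27,250 kg; Δv = 308×9.8×ln(3.793) = 3018.4×1.3331 ≈ 4024 m/s.
Stage 2: m₀ = 16,550 kg, m_f = 16,550 − 10,500 = 6,050 kg; Δv = 342×9.8×ln(2.736) = 3351.6×1.0063 ≈ 3373 m/s.
Total Δv = 4024 + 3373 = 7397 m/s.

Δv ≈ 7400 m/s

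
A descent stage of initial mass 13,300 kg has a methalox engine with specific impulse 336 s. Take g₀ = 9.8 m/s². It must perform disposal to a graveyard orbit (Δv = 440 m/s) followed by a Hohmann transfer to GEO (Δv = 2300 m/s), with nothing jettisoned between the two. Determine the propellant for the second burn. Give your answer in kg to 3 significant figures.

v_e = Isp · g₀ = 336 × 9.8 = 3292.8 m/s.
After the first burn: m = 13300 × exp(−440/3292.8) = 13300 × 0.87492 = 11,636.4 kg.
After the second burn: m = 11,636.4 × exp(−2300/3292.8) = 11,636.4 × 0.49733 = 5,787.13 kg.
Second-burn propellant = 11,636.4 − 5,787.13 = 5,849.27 kg.

propellant for the second burn ≈ 5850 kg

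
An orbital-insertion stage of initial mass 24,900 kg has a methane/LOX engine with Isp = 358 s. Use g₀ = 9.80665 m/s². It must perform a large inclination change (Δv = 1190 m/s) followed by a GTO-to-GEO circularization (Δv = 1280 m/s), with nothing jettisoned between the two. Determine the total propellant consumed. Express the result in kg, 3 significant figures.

total propellant consumed ≈ 12600 kg

v_e = Isp · g₀ = 358 × 9.80665 = 3510.8 m/s.
After the first burn: m = 24900 × exp(−1190/3510.8) = 24900 × 0.71251 = 17,741.5 kg.
After the second burn: m = 17,741.5 × exp(−1280/3510.8) = 17,741.5 × 0.69448 = 12,321.1 kg.
Total propellant = m₀ − m_final = 24900 − 12,321.1 = 12,578.9 kg.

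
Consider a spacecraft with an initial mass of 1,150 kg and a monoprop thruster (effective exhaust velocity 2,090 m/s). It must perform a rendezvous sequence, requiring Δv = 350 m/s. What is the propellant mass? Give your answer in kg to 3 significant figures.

propellant mass ≈ 177 kg

m₀/m_f = exp(Δv / v_e) = exp(350 / 2090.0) = exp(0.1675) = 1.1823.
m_f = 1,150 / 1.1823 = 972.68 kg, so propellant = m₀ − m_f = 1,150 − 972.68 = 177.32 kg.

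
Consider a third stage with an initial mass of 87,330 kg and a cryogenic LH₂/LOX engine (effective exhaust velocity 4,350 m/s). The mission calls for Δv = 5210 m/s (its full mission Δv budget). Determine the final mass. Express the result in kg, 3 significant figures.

m₀/m_f = exp(Δv / v_e) = exp(5210 / 4350.0) = exp(1.1977) = 3.3125.
m_f = m₀ / 3.3125 = 87,330 / 3.3125 = 26,363.8 kg.

final mass ≈ 26400 kg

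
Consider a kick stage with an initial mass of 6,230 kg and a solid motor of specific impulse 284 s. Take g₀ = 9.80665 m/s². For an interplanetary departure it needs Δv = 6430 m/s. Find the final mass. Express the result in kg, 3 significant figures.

v_e = Isp · g₀ = 284 × 9.80665 = 2785.1 m/s.
Using Δv = v_e ln(m₀/m_f): m₀/m_f = exp(Δv / v_e) = exp(6430 / 2785.1) = exp(2.3087) = 10.0616.
m_f = m₀ / 10.0616 = 6,230 / 10.0616 = 619.186 kg.

final mass ≈ 619 kg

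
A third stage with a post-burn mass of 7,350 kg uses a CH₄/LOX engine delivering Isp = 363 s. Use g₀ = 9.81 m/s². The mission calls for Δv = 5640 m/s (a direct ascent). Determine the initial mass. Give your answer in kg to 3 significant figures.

v_e = Isp · g₀ = 363 × 9.81 = 3561.0 m/s.
m₀/m_f = exp(Δv / v_e) = exp(5640 / 3561.0) = exp(1.5838) = 4.8735.
m₀ = m_f × 4.8735 = 7,350 × 4.8735 = 35,820.2 kg.

initial mass ≈ 35800 kg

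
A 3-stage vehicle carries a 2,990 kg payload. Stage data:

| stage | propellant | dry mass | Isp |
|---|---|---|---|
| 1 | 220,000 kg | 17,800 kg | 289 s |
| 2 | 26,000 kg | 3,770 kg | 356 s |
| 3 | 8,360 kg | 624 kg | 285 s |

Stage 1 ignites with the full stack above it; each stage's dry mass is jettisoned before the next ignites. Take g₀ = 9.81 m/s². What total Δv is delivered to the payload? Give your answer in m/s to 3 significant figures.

Δv ≈ 11100 m/s

Ignition mass of stage 1 = 220,000+17,800 + 26,000+3,770 + 8,360+624 + 2,990 = 279,544 kg.
Stage 1: m₀ = 279,544 kg, m_f = 279,544 − 220,000 = 59,544 kg; Δv = 289×9.81×ln(4.695) = 2835.1×1.5464 ≈ 4384 m/s.
Stage 2: m₀ = 41,744 kg, m_f = 41,744 − 26,000 = 15,744 kg; Δv = 356×9.81×ln(2.651) = 3492.4×0.9751 ≈ 3405 m/s.
Stage 3: m₀ = 11,974 kg, m_f = 11,974 − 8,360 = 3,614 kg; Δv = 285×9.81×ln(3.313) = 2795.9×1.1979 ≈ 3349 m/s.
Total Δv = 4384 + 3405 + 3349 = 11138 m/s.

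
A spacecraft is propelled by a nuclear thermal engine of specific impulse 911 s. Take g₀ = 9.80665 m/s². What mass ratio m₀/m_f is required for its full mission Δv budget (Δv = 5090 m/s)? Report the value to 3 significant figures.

mass ratio ≈ 1.77

v_e = Isp · g₀ = 911 × 9.80665 = 8933.9 m/s.
m₀/m_f = exp(Δv / v_e) = exp(5090 / 8933.9) = exp(0.5697) = 1.7678.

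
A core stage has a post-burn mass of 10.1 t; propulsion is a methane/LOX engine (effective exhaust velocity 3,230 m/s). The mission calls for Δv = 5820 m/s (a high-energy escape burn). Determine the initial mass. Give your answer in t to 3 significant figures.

By the Tsiolkovsky rocket equation, m₀/m_f = exp(Δv / v_e) = exp(5820 / 3230.0) = exp(1.8019) = 6.0609.
m₀ = m_f × 6.0609 = 10.1 × 6.0609 = 61.2151 t.

initial mass ≈ 61.2 t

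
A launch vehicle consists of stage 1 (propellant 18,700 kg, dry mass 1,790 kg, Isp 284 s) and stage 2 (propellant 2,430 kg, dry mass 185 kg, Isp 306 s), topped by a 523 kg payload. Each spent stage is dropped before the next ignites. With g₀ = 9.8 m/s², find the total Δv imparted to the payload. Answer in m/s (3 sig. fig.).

Δv ≈ 8830 m/s

Ignition mass of stage 1 = 18,700+1,790 + 2,430+185 + 523 = 23,628 kg.
Stage 1: m₀ = 23,628 kg, m_f = 23,628 − 18,700 = 4,928 kg; Δv = 284×9.8×ln(4.795) = 2783.2×1.5675 ≈ 4363 m/s.
Stage 2: m₀ = 3,138 kg, m_f = 3,138 − 2,430 = 708 kg; Δv = 306×9.8×ln(4.432) = 2998.8×1.4889 ≈ 4465 m/s.
Total Δv = 4363 + 4465 = 8828 m/s.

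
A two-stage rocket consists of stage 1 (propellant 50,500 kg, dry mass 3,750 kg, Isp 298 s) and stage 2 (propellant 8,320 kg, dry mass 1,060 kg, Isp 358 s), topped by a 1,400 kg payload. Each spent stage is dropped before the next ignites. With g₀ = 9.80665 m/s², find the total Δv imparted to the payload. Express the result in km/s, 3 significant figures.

Ignition mass of stage 1 = 50,500+3,750 + 8,320+1,060 + 1,400 = 65,030 kg.
Stage 1: m₀ = 65,030 kg, m_f = 65,030 − 50,500 = 14,530 kg; Δv = 298×9.80665×ln(4.476) = 2922.4×1.4986 ≈ 4380 m/s.
Stage 2: m₀ = 10,780 kg, m_f = 10,780 − 8,320 = 2,460 kg; Δv = 358×9.80665×ln(4.382) = 3510.8×1.4775 ≈ 5187 m/s.
Total Δv = 4380 + 5187 = 9567 m/s.

Δv ≈ 9.57 km/s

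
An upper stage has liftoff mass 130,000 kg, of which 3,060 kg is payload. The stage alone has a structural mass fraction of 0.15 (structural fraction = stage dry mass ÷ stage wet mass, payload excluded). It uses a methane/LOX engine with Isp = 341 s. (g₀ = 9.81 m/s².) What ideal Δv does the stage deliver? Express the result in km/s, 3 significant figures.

Stage wet mass = m₀ − payload = 130,000 − 3,060 = 126,940 kg.
Stage dry mass = ε × stage wet mass = 0.15 × 126,940 = 19,041 kg.
Burnout mass m_f = stage dry + payload = 19,041 + 3,060 = 22,101 kg.
v_e = Isp · g₀ = 341 × 9.81 = 3345.2 m/s.
Using Δv = v_e ln(m₀/m_f): Δv = v_e · ln(130,000/22,101) = 3345.2 × ln(5.882) = 3345.2 × 1.7719 ≈ 5927 m/s.

Δv ≈ 5.93 km/s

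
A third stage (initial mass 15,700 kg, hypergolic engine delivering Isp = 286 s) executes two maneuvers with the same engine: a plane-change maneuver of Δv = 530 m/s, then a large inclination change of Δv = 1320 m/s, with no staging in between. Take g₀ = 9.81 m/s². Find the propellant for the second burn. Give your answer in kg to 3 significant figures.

v_e = Isp · g₀ = 286 × 9.81 = 2805.7 m/s.
After the first burn: m = 15700 × exp(−530/2805.7) = 15700 × 0.82787 = 12,997.6 kg.
After the second burn: m = 12,997.6 × exp(−1320/2805.7) = 12,997.6 × 0.62470 = 8,119.6 kg.
Second-burn propellant = 12,997.6 − 8,119.6 = 4,878 kg.

propellant for the second burn ≈ 4880 kg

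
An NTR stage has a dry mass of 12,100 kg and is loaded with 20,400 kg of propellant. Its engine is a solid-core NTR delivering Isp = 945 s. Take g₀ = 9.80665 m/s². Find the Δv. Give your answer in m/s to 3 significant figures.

v_e = Isp · g₀ = 945 × 9.80665 = 9267.3 m/s.
m₀ = m_dry + m_prop = 12,100 + 20,400 = 32,500 kg.
From the ideal rocket equation, Δv = v_e · ln(m₀/m_f) = 9267.3 × ln(2.686) = 9267.3 × 0.9880 ≈ 9156.4 m/s.

Δv ≈ 9160 m/s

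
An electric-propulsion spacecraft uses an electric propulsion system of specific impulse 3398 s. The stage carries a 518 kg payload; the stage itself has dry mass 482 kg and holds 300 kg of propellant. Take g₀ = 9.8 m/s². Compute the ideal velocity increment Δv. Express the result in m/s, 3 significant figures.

Δv ≈ 8740 m/s

v_e = Isp · g₀ = 3398 × 9.8 = 33300.4 m/s.
m₀ = payload + dry + propellant = 518 + 482 + 300 = 1,300 kg.
m_f = payload + dry = 518 + 482 = 1,000 kg.
By the Tsiolkovsky rocket equation, Δv = v_e · ln(m₀/m_f) = 33300.4 × ln(1.3) = 33300.4 × 0.2624 ≈ 8736.8 m/s.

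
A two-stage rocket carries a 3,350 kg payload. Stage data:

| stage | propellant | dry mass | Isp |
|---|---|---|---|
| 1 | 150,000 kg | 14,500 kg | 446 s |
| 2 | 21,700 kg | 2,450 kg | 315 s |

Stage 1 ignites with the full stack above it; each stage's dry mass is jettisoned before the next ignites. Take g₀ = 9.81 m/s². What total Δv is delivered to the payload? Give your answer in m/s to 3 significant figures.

Δv ≈ 11500 m/s

Ignition mass of stage 1 = 150,000+14,500 + 21,700+2,450 + 3,350 = 192,000 kg.
Stage 1: m₀ = 192,000 kg, m_f = 192,000 − 150,000 = 42,000 kg; Δv = 446×9.81×ln(4.571) = 4375.3×1.5198 ≈ 6650 m/s.
Stage 2: m₀ = 27,500 kg, m_f = 27,500 − 21,700 = 5,800 kg; Δv = 315×9.81×ln(4.741) = 3090.2×1.5563 ≈ 4809 m/s.
Total Δv = 6650 + 4809 = 11459 m/s.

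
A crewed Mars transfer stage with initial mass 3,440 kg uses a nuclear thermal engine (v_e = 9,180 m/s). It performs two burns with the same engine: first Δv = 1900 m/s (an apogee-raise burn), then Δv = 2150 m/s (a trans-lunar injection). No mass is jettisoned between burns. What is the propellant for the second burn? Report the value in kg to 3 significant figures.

After the first burn: m = 3440 × exp(−1900/9180.0) = 3440 × 0.81304 = 2,796.86 kg.
After the second burn: m = 2,796.86 × exp(−2150/9180.0) = 2,796.86 × 0.79120 = 2,212.88 kg.
Second-burn propellant = 2,796.86 − 2,212.88 = 583.98 kg.

propellant for the second burn ≈ 584 kg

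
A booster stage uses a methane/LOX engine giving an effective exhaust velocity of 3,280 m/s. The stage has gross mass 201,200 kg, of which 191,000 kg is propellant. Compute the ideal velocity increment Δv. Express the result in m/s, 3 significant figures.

m_f = m₀ − m_prop = 201,200 − 191,000 = 10,200 kg.
Δv = v_e · ln(m₀/m_f) = 3280.0 × ln(19.73) = 3280.0 × 2.9819 ≈ 9780.7 m/s.

Δv ≈ 9780 m/s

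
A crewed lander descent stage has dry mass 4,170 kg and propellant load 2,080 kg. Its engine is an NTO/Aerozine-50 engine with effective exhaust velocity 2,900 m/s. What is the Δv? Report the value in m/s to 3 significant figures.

m₀ = m_dry + m_prop = 4,170 + 2,080 = 6,250 kg.
By the Tsiolkovsky rocket equation, Δv = v_e · ln(m₀/m_f) = 2900.0 × ln(1.499) = 2900.0 × 0.4047 ≈ 1173.5 m/s.

Δv ≈ 1170 m/s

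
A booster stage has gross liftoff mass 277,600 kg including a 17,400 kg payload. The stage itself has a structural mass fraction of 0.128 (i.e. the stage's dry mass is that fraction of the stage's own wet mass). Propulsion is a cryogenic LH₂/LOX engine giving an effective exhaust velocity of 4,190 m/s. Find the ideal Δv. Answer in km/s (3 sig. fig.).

Stage wet mass = m₀ − payload = 277,600 − 17,400 = 260,200 kg.
Stage dry mass = ε × stage wet mass = 0.128 × 260,200 = 33,305.6 kg.
Burnout mass m_f = stage dry + payload = 33,305.6 + 17,400 = 50,705.6 kg.
Δv = v_e · ln(277,600/50,705.6) = 4190.0 × ln(5.475) = 4190.0 × 1.7001 ≈ 7124 m/s.

Δv ≈ 7.12 km/s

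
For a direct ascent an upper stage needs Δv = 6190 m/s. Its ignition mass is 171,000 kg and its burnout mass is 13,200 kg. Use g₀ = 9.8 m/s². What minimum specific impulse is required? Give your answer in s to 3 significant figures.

Isp ≈ 247 s

ln(m₀/m_f) = ln(171000/13200) = ln(12.95) = 2.5614.
Rocket equation: v_e = Δv / ln(m₀/m_f) = 6190 / 2.5614 = 2416.6 m/s.
Isp = v_e / g₀ = 2416.6 / 9.8 = 246.6 s.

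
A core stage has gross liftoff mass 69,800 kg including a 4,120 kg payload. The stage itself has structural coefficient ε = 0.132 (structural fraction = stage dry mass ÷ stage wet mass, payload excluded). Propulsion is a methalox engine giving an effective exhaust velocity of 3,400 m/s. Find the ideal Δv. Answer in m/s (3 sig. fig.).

Δv ≈ 5770 m/s

Stage wet mass = m₀ − payload = 69,800 − 4,120 = 65,680 kg.
Stage dry mass = ε × stage wet mass = 0.132 × 65,680 = 8,669.76 kg.
Burnout mass m_f = stage dry + payload = 8,669.76 + 4,120 = 12,789.76 kg.
Δv = v_e · ln(69,800/12,789.76) = 3400.0 × ln(5.457) = 3400.0 × 1.6970 ≈ 5770 m/s.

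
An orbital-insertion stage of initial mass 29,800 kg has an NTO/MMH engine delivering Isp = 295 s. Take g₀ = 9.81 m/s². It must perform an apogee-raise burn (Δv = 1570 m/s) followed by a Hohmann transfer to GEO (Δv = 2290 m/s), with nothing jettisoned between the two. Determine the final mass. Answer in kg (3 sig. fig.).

v_e = Isp · g₀ = 295 × 9.81 = 2894.0 m/s.
After the first burn: m = 29800 × exp(−1570/2894.0) = 29800 × 0.58129 = 17,322.4 kg.
After the second burn: m = 17,322.4 × exp(−2290/2894.0) = 17,322.4 × 0.45325 = 7,851.38 kg.

final mass ≈ 7850 kg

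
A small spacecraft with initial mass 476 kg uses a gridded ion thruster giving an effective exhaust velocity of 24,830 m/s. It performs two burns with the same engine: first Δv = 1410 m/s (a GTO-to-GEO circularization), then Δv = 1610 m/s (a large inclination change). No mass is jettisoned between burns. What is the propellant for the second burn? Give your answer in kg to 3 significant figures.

propellant for the second burn ≈ 28.2 kg

After the first burn: m = 476 × exp(−1410/24830.0) = 476 × 0.94480 = 449.725 kg.
After the second burn: m = 449.725 × exp(−1610/24830.0) = 449.725 × 0.93722 = 421.491 kg.
Second-burn propellant = 449.725 − 421.491 = 28.234 kg.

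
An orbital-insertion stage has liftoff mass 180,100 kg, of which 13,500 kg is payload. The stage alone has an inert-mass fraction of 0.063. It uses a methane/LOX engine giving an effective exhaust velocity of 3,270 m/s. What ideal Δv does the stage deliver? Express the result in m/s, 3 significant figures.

Stage wet mass = m₀ − payload = 180,100 − 13,500 = 166,600 kg.
Stage dry mass = ε × stage wet mass = 0.063 × 166,600 = 10,495.8 kg.
Burnout mass m_f = stage dry + payload = 10,495.8 + 13,500 = 23,995.8 kg.
Using Δv = v_e ln(m₀/m_f): Δv = v_e · ln(180,100/23,995.8) = 3270.0 × ln(7.505) = 3270.0 × 2.0156 ≈ 6591 m/s.

Δv ≈ 6590 m/s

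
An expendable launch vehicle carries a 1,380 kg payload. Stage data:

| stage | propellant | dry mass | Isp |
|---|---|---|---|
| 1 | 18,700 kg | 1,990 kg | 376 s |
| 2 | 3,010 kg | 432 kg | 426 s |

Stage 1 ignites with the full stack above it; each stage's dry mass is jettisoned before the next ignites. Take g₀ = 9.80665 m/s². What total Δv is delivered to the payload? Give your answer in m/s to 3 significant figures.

Ignition mass of stage 1 = 18,700+1,990 + 3,010+432 + 1,380 = 25,512 kg.
Stage 1: m₀ = 25,512 kg, m_f = 25,512 − 18,700 = 6,812 kg; Δv = 376×9.80665×ln(3.745) = 3687.3×1.3205 ≈ 4869 m/s.
Stage 2: m₀ = 4,822 kg, m_f = 4,822 − 3,010 = 1,812 kg; Δv = 426×9.80665×ln(2.661) = 4177.6×0.9788 ≈ 4089 m/s.
Total Δv = 4869 + 4089 = 8958 m/s.

Δv ≈ 8960 m/s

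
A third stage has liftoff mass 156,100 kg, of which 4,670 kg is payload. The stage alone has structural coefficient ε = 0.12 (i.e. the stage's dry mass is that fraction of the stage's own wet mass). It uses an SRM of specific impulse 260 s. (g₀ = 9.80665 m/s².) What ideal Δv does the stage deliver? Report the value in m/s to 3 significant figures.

Δv ≈ 4900 m/s

Stage wet mass = m₀ − payload = 156,100 − 4,670 = 151,430 kg.
Stage dry mass = ε × stage wet mass = 0.12 × 151,430 = 18,171.6 kg.
Burnout mass m_f = stage dry + payload = 18,171.6 + 4,670 = 22,841.6 kg.
v_e = Isp · g₀ = 260 × 9.80665 = 2549.7 m/s.
From the ideal rocket equation, Δv = v_e · ln(156,100/22,841.6) = 2549.7 × ln(6.834) = 2549.7 × 1.9219 ≈ 4900 m/s.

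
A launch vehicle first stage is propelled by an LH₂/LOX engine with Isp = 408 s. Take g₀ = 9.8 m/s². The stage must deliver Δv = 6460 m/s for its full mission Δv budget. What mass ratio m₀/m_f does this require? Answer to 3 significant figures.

v_e = Isp · g₀ = 408 × 9.8 = 3998.4 m/s.
By the Tsiolkovsky rocket equation, m₀/m_f = exp(Δv / v_e) = exp(6460 / 3998.4) = exp(1.6156) = 5.0311.

mass ratio ≈ 5.03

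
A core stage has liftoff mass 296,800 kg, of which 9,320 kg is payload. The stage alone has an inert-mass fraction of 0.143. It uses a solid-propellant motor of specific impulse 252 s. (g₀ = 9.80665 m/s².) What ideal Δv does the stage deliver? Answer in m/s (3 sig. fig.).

Stage wet mass = m₀ − payload = 296,800 − 9,320 = 287,480 kg.
Stage dry mass = ε × stage wet mass = 0.143 × 287,480 = 41,109.6 kg.
Burnout mass m_f = stage dry + payload = 41,109.6 + 9,320 = 50,429.6 kg.
v_e = Isp · g₀ = 252 × 9.80665 = 2471.3 m/s.
Δv = v_e · ln(296,800/50,429.6) = 2471.3 × ln(5.885) = 2471.3 × 1.7725 ≈ 4380 m/s.

Δv ≈ 4380 m/s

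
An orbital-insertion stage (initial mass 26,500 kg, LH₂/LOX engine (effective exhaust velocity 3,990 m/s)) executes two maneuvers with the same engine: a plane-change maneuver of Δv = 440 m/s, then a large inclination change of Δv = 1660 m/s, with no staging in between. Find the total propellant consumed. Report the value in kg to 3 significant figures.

After the first burn: m = 26500 × exp(−440/3990.0) = 26500 × 0.89559 = 23,733.1 kg.
After the second burn: m = 23,733.1 × exp(−1660/3990.0) = 23,733.1 × 0.65965 = 15,655.5 kg.
Total propellant = m₀ − m_final = 26500 − 15,655.5 = 10,844.5 kg.

total propellant consumed ≈ 10800 kg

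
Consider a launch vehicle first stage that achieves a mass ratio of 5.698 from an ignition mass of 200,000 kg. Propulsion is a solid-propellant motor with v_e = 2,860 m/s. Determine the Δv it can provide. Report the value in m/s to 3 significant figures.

Δv ≈ 4980 m/s

By the Tsiolkovsky rocket equation, Δv = v_e · ln(5.698) = 2860.0 × 1.7401 ≈ 4976.7 m/s.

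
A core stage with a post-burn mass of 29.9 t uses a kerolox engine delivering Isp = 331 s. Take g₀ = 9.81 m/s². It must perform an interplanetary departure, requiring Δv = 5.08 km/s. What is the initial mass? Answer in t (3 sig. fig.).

initial mass ≈ 143 t

v_e = Isp · g₀ = 331 × 9.81 = 3247.1 m/s.
Using Δv = v_e ln(m₀/m_f): m₀/m_f = exp(Δv / v_e) = exp(5080 / 3247.1) = exp(1.5645) = 4.7801.
m₀ = m_f × 4.7801 = 29.9 × 4.7801 = 142.925 t.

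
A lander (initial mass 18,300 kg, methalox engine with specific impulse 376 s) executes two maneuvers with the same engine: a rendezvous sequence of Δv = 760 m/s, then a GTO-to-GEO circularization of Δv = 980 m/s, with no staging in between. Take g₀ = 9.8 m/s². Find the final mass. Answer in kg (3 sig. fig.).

v_e = Isp · g₀ = 376 × 9.8 = 3684.8 m/s.
After the first burn: m = 18300 × exp(−760/3684.8) = 18300 × 0.81363 = 14,889.4 kg.
After the second burn: m = 14,889.4 × exp(−980/3684.8) = 14,889.4 × 0.76647 = 11,412.3 kg.

final mass ≈ 11400 kg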